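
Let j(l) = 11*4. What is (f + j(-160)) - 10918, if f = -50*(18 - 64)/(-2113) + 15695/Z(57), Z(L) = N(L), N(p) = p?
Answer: -1276642999/120441 ≈ -10600.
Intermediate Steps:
Z(L) = L
f = 33032435/120441 (f = -50*(18 - 64)/(-2113) + 15695/57 = -50*(-46)*(-1/2113) + 15695*(1/57) = 2300*(-1/2113) + 15695/57 = -2300/2113 + 15695/57 = 33032435/120441 ≈ 274.26)
j(l) = 44
(f + j(-160)) - 10918 = (33032435/120441 + 44) - 10918 = 38331839/120441 - 10918 = -1276642999/120441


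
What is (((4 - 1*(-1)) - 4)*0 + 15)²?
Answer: 225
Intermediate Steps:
(((4 - 1*(-1)) - 4)*0 + 15)² = (((4 + 1) - 4)*0 + 15)² = ((5 - 4)*0 + 15)² = (1*0 + 15)² = (0 + 15)² = 15² = 225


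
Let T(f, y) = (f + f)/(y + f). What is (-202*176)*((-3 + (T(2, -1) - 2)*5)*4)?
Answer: -995456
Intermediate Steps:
T(f, y) = 2*f/(f + y) (T(f, y) = (2*f)/(f + y) = 2*f/(f + y))
(-202*176)*((-3 + (T(2, -1) - 2)*5)*4) = (-202*176)*((-3 + (2*2/(2 - 1) - 2)*5)*4) = -35552*(-3 + (2*2/1 - 2)*5)*4 = -35552*(-3 + (2*2*1 - 2)*5)*4 = -35552*(-3 + (4 - 2)*5)*4 = -35552*(-3 + 2*5)*4 = -35552*(-3 + 10)*4 = -248864*4 = -35552*28 = -995456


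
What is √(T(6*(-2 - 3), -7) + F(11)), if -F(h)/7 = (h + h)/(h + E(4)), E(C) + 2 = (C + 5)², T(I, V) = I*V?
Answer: √46865/15 ≈ 14.432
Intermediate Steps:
E(C) = -2 + (5 + C)² (E(C) = -2 + (C + 5)² = -2 + (5 + C)²)
F(h) = -14*h/(79 + h) (F(h) = -7*(h + h)/(h + (-2 + (5 + 4)²)) = -7*2*h/(h + (-2 + 9²)) = -7*2*h/(h + (-2 + 81)) = -7*2*h/(h + 79) = -7*2*h/(79 + h) = -14*h/(79 + h))
√(T(6*(-2 - 3), -7) + F(11)) = √((6*(-2 - 3))*(-7) - 14*11/(79 + 11)) = √((6*(-5))*(-7) - 14*11/90) = √(-30*(-7) - 14*11*1/90) = √(210 - 77/45) = √(9373/45) = √46865/15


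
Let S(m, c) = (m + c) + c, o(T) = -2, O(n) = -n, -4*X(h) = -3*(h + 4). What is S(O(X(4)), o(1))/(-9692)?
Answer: 5/4846 ≈ 0.0010318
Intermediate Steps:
X(h) = 3 + 3*h/4 (X(h) = -(-3)*(h + 4)/4 = -(-3)*(4 + h)/4 = -(-12 - 3*h)/4 = 3 + 3*h/4)
S(m, c) = m + 2*c (S(m, c) = (c + m) + c = m + 2*c)
S(O(X(4)), o(1))/(-9692) = (-(3 + (3/4)*4) + 2*(-2))/(-9692) = (-(3 + 3) - 4)*(-1/9692) = (-1*6 - 4)*(-1/9692) = (-6 - 4)*(-1/9692) = -10*(-1/9692) = 5/4846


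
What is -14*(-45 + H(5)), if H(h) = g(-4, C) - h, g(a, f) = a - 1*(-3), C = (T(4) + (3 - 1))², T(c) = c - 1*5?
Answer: 714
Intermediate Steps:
T(c) = -5 + c (T(c) = c - 5 = -5 + c)
C = 1 (C = ((-5 + 4) + (3 - 1))² = (-1 + 2)² = 1² = 1)
g(a, f) = 3 + a (g(a, f) = a + 3 = 3 + a)
H(h) = -1 - h (H(h) = (3 - 4) - h = -1 - h)
-14*(-45 + H(5)) = -14*(-45 + (-1 - 1*5)) = -14*(-45 + (-1 - 5)) = -14*(-45 - 6) = -14*(-51) = 714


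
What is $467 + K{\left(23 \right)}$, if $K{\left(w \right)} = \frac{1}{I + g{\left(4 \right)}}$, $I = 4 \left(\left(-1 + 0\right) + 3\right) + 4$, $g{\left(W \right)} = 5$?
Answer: $\frac{7940}{17} \approx 467.06$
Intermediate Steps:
$I = 12$ ($I = 4 \left(-1 + 3\right) + 4 = 4 \cdot 2 + 4 = 8 + 4 = 12$)
$K{\left(w \right)} = \frac{1}{17}$ ($K{\left(w \right)} = \frac{1}{12 + 5} = \frac{1}{17}$)
$467 + K{\left(23 \right)} = 467 + \frac{1}{17} = \frac{7940}{17}$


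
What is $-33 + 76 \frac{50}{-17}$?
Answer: $- \frac{4361}{17} \approx -256.53$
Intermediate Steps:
$-33 + 76 \frac{50}{-17} = -33 + 76 \cdot 50 \left(- \frac{1}{17}\right) = -33 + 76 \left(- \frac{50}{17}\right) = -33 - \frac{3800}{17} = - \frac{4361}{17}$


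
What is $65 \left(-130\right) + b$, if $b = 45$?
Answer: $-8405$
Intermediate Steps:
$65 \left(-130\right) + b = 65 \left(-130\right) + 45 = -8450 + 45 = -8405$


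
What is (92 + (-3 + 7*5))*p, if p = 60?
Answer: 7440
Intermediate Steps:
(92 + (-3 + 7*5))*p = (92 + (-3 + 7*5))*60 = (92 + (-3 + 35))*60 = (92 + 32)*60 = 124*60 = 7440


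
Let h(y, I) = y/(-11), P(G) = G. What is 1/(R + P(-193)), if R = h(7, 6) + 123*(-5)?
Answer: -11/8895 ≈ -0.0012366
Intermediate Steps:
h(y, I) = -y/11 (h(y, I) = y*(-1/11) = -y/11)
R = -6772/11 (R = -1/11*7 + 123*(-5) = -7/11 - 615 = -6772/11 ≈ -615.64)
1/(R + P(-193)) = 1/(-6772/11 - 193) = 1/(-8895/11) = -11/8895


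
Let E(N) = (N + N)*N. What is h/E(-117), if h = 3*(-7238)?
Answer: -3619/4563 ≈ -0.79312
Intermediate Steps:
E(N) = 2*N² (E(N) = (2*N)*N = 2*N²)
h = -21714
h/E(-117) = -21714/(2*(-117)²) = -21714/(2*13689) = -21714/27378 = -21714*1/27378 = -3619/4563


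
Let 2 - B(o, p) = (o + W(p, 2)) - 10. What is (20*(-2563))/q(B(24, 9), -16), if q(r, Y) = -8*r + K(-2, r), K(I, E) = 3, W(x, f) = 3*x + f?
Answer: -51260/331 ≈ -154.86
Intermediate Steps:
W(x, f) = f + 3*x
B(o, p) = 10 - o - 3*p (B(o, p) = 2 - ((o + (2 + 3*p)) - 10) = 2 - ((2 + o + 3*p) - 10) = 2 - (-8 + o + 3*p) = 2 + (8 - o - 3*p) = 10 - o - 3*p)
q(r, Y) = 3 - 8*r (q(r, Y) = -8*r + 3 = 3 - 8*r)
(20*(-2563))/q(B(24, 9), -16) = (20*(-2563))/(3 - 8*(10 - 1*24 - 3*9)) = -51260/(3 - 8*(10 - 24 - 27)) = -51260/(3 - 8*(-41)) = -51260/(3 + 328) = -51260/331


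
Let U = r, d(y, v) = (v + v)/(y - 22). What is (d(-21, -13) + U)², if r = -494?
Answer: 450118656/1849 ≈ 2.4344e+5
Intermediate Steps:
d(y, v) = 2*v/(-22 + y) (d(y, v) = (2*v)/(-22 + y) = 2*v/(-22 + y))
U = -494
(d(-21, -13) + U)² = (2*(-13)/(-22 - 21) - 494)² = (2*(-13)/(-43) - 494)² = (2*(-13)*(-1/43) - 494)² = (26/43 - 494)² = (-21216/43)² = 450118656/1849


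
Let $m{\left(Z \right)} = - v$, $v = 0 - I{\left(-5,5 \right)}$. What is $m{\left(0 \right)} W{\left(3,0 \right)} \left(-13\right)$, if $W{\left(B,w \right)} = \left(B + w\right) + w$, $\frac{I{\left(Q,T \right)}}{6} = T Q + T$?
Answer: $4680$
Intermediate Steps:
$I{\left(Q,T \right)} = 6 T + 6 Q T$ ($I{\left(Q,T \right)} = 6 \left(T Q + T\right) = 6 \left(Q T + T\right) = 6 \left(T + Q T\right) = 6 T + 6 Q T$)
$W{\left(B,w \right)} = B + 2 w$
$v = 120$ ($v = 0 - 6 \cdot 5 \left(1 - 5\right) = 0 - 6 \cdot 5 \left(-4\right) = 0 - -120 = 0 + 120 = 120$)
$m{\left(Z \right)} = -120$ ($m{\left(Z \right)} = \left(-1\right) 120 = -120$)
$m{\left(0 \right)} W{\left(3,0 \right)} \left(-13\right) = - 120 \left(3 + 2 \cdot 0\right) \left(-13\right) = - 120 \left(3 + 0\right) \left(-13\right) = \left(-120\right) 3 \left(-13\right) = \left(-360\right) \left(-13\right) = 4680$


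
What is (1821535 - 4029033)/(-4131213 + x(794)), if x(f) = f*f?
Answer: 2207498/3500777 ≈ 0.63057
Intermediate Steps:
x(f) = f**2
(1821535 - 4029033)/(-4131213 + x(794)) = (1821535 - 4029033)/(-4131213 + 794**2) = -2207498/(-4131213 + 630436) = -2207498/(-3500777) = -2207498*(-1/3500777) = 2207498/3500777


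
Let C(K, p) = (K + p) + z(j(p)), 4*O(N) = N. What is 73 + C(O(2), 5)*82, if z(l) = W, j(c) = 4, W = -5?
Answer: 114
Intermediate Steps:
O(N) = N/4
z(l) = -5
C(K, p) = -5 + K + p (C(K, p) = (K + p) - 5 = -5 + K + p)
73 + C(O(2), 5)*82 = 73 + (-5 + (1/4)*2 + 5)*82 = 73 + (-5 + 1/2 + 5)*82 = 73 + (1/2)*82 = 73 + 41 = 114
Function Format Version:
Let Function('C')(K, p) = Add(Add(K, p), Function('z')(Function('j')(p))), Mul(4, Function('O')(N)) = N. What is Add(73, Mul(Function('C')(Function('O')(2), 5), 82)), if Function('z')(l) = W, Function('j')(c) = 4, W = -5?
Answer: 114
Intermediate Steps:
Function('O')(N) = Mul(Rational(1, 4), N)
Function('z')(l) = -5
Function('C')(K, p) = Add(-5, K, p) (Function('C')(K, p) = Add(Add(K, p), -5) = Add(-5, K, p))
Add(73, Mul(Function('C')(Function('O')(2), 5), 82)) = Add(73, Mul(Add(-5, Mul(Rational(1, 4), 2), 5), 82)) = Add(73, Mul(Add(-5, Rational(1, 2), 5), 82)) = Add(73, Mul(Rational(1, 2), 82)) = Add(73, 41) = 114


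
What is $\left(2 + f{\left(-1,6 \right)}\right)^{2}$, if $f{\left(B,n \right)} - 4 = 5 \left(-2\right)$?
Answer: $16$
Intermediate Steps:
$f{\left(B,n \right)} = -6$ ($f{\left(B,n \right)} = 4 + 5 \left(-2\right) = 4 - 10 = -6$)
$\left(2 + f{\left(-1,6 \right)}\right)^{2} = \left(2 - 6\right)^{2} = \left(-4\right)^{2} = 16$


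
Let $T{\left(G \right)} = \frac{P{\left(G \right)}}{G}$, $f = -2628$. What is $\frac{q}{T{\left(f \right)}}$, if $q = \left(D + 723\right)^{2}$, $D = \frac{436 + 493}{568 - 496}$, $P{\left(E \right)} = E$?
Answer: $\frac{2807410225}{5184} \approx 5.4155 \cdot 10^{5}$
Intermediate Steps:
$D = \frac{929}{72} \approx 12.903$
$q = \frac{2807410225}{5184}$ ($q = \left(\frac{929}{72} + 723\right)^{2} = \left(\frac{52985}{72}\right)^{2} = \frac{2807410225}{5184} \approx 5.4155 \cdot 10^{5}$)
$T{\left(G \right)} = 1$ ($T{\left(G \right)} = \frac{G}{G} = 1$)
$\frac{q}{T{\left(f \right)}} = \frac{2807410225}{5184 \cdot 1} = \frac{2807410225}{5184} \cdot 1 = \frac{2807410225}{5184}$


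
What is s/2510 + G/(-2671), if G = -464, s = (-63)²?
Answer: 11765839/6704210 ≈ 1.7550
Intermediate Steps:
s = 3969
s/2510 + G/(-2671) = 3969/2510 - 464/(-2671) = 3969*(1/2510) - 464*(-1/2671) = 3969/2510 + 464/2671 = 11765839/6704210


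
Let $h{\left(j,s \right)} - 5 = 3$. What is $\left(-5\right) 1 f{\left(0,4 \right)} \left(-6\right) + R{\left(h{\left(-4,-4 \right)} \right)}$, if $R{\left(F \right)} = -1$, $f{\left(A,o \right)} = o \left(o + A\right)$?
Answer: $479$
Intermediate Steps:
$f{\left(A,o \right)} = o \left(A + o\right)$
$h{\left(j,s \right)} = 8$ ($h{\left(j,s \right)} = 5 + 3 = 8$)
$\left(-5\right) 1 f{\left(0,4 \right)} \left(-6\right) + R{\left(h{\left(-4,-4 \right)} \right)} = \left(-5\right) 1 \cdot 4 \left(0 + 4\right) \left(-6\right) - 1 = - 5 \cdot 4 \cdot 4 \left(-6\right) - 1 = \left(-5\right) 16 \left(-6\right) - 1 = \left(-80\right) \left(-6\right) - 1 = 480 - 1 = 479$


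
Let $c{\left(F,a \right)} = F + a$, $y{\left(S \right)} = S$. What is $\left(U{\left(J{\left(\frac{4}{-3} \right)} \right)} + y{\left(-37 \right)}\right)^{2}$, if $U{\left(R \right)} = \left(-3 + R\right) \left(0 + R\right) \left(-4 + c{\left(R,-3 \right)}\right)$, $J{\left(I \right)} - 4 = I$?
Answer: $\frac{801025}{729} \approx 1098.8$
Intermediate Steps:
$J{\left(I \right)} = 4 + I$
$U{\left(R \right)} = R \left(-7 + R\right) \left(-3 + R\right)$ ($U{\left(R \right)} = \left(-3 + R\right) \left(0 + R\right) \left(-4 + \left(R - 3\right)\right) = \left(-3 + R\right) R \left(-4 + \left(-3 + R\right)\right) = R \left(-3 + R\right) \left(-7 + R\right) = R \left(-7 + R\right) \left(-3 + R\right)$)
$\left(U{\left(J{\left(\frac{4}{-3} \right)} \right)} + y{\left(-37 \right)}\right)^{2} = \left(\left(4 + \frac{4}{-3}\right) \left(21 + \left(4 + \frac{4}{-3}\right)^{2} - 10 \left(4 + \frac{4}{-3}\right)\right) - 37\right)^{2} = \left(\left(4 + 4 \left(- \frac{1}{3}\right)\right) \left(21 + \left(4 + 4 \left(- \frac{1}{3}\right)\right)^{2} - 10 \left(4 + 4 \left(- \frac{1}{3}\right)\right)\right) - 37\right)^{2} = \left(\left(4 - \frac{4}{3}\right) \left(21 + \left(4 - \frac{4}{3}\right)^{2} - 10 \left(4 - \frac{4}{3}\right)\right) - 37\right)^{2} = \left(\frac{8 \left(21 + \left(\frac{8}{3}\right)^{2} - \frac{80}{3}\right)}{3} - 37\right)^{2} = \left(\frac{8 \left(21 + \frac{64}{9} - \frac{80}{3}\right)}{3} - 37\right)^{2} = \left(\frac{8}{3} \cdot \frac{13}{9} - 37\right)^{2} = \left(\frac{104}{27} - 37\right)^{2} = \left(- \frac{895}{27}\right)^{2} = \frac{801025}{729}$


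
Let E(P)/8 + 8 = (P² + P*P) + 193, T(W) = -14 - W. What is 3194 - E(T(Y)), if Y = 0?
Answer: -1422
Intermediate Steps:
E(P) = 1480 + 16*P² (E(P) = -64 + 8*((P² + P*P) + 193) = -64 + 8*((P² + P²) + 193) = -64 + 8*(2*P² + 193) = -64 + 8*(193 + 2*P²) = -64 + (1544 + 16*P²) = 1480 + 16*P²)
3194 - E(T(Y)) = 3194 - (1480 + 16*(-14 - 1*0)²) = 3194 - (1480 + 16*(-14 + 0)²) = 3194 - (1480 + 16*(-14)²) = 3194 - (1480 + 16*196) = 3194 - (1480 + 3136) = 3194 - 1*4616 = 3194 - 4616 = -1422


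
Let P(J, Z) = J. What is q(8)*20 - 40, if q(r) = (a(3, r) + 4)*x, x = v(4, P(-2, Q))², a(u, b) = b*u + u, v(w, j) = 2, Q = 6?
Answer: 2440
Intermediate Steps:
a(u, b) = u + b*u
x = 4 (x = 2² = 4)
q(r) = 28 + 12*r (q(r) = (3*(1 + r) + 4)*4 = ((3 + 3*r) + 4)*4 = (7 + 3*r)*4 = 28 + 12*r)
q(8)*20 - 40 = (28 + 12*8)*20 - 40 = (28 + 96)*20 - 40 = 124*20 - 40 = 2480 - 40 = 2440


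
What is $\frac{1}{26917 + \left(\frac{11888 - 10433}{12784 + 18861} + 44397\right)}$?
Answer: $\frac{6329}{451346597} \approx 1.4022 \cdot 10^{-5}$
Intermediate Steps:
$\frac{1}{26917 + \left(\frac{11888 - 10433}{12784 + 18861} + 44397\right)} = \frac{1}{26917 + \left(\frac{1455}{31645} + 44397\right)} = \frac{1}{26917 + \left(1455 \cdot \frac{1}{31645} + 44397\right)} = \frac{1}{26917 + \left(\frac{291}{6329} + 44397\right)} = \frac{1}{26917 + \frac{280988904}{6329}} = \frac{1}{\frac{451346597}{6329}} = \frac{6329}{451346597}$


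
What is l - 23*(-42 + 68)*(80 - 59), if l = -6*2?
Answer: -12570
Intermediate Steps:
l = -12
l - 23*(-42 + 68)*(80 - 59) = -12 - 23*(-42 + 68)*(80 - 59) = -12 - 598*21 = -12 - 23*546 = -12 - 12558 = -12570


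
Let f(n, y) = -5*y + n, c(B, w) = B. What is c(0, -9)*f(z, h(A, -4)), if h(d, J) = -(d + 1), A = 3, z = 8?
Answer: 0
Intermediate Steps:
h(d, J) = -1 - d (h(d, J) = -(1 + d) = -1 - d)
f(n, y) = n - 5*y
c(0, -9)*f(z, h(A, -4)) = 0*(8 - 5*(-1 - 1*3)) = 0*(8 - 5*(-1 - 3)) = 0*(8 - 5*(-4)) = 0*(8 + 20) = 0*28 = 0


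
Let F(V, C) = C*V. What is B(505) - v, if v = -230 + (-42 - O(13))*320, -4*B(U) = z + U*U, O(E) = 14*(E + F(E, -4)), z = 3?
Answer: -224807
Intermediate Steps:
O(E) = -42*E (O(E) = 14*(E - 4*E) = 14*(-3*E) = -42*E)
B(U) = -¾ - U²/4 (B(U) = -(3 + U*U)/4 = -(3 + U²)/4 = -¾ - U²/4)
v = 161050 (v = -230 + (-42 - (-42)*13)*320 = -230 + (-42 - 1*(-546))*320 = -230 + (-42 + 546)*320 = -230 + 504*320 = -230 + 161280 = 161050)
B(505) - v = (-¾ - ¼*505²) - 1*161050 = (-¾ - ¼*255025) - 161050 = (-¾ - 255025/4) - 161050 = -63757 - 161050 = -224807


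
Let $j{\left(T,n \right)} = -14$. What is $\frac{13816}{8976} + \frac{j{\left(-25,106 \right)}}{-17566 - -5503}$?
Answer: $\frac{210591}{136714} \approx 1.5404$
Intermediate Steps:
$\frac{13816}{8976} + \frac{j{\left(-25,106 \right)}}{-17566 - -5503} = \frac{13816}{8976} - \frac{14}{-17566 - -5503} = 13816 \cdot \frac{1}{8976} - \frac{14}{-17566 + 5503} = \frac{157}{102} - \frac{14}{-12063} = \frac{157}{102} - - \frac{14}{12063} = \frac{157}{102} + \frac{14}{12063} = \frac{210591}{136714}$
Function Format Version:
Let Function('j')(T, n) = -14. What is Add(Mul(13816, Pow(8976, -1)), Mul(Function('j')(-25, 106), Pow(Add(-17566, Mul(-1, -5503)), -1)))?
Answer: Rational(210591, 136714) ≈ 1.5404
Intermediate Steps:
Add(Mul(13816, Pow(8976, -1)), Mul(Function('j')(-25, 106), Pow(Add(-17566, Mul(-1, -5503)), -1))) = Add(Mul(13816, Pow(8976, -1)), Mul(-14, Pow(Add(-17566, Mul(-1, -5503)), -1))) = Add(Mul(13816, Rational(1, 8976)), Mul(-14, Pow(Add(-17566, 5503), -1))) = Add(Rational(157, 102), Mul(-14, Pow(-12063, -1))) = Add(Rational(157, 102), Mul(-14, Rational(-1, 12063))) = Add(Rational(157, 102), Rational(14, 12063)) = Rational(210591, 136714)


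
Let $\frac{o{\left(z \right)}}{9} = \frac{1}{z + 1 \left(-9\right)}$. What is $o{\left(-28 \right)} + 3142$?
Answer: $\frac{116245}{37} \approx 3141.8$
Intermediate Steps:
$o{\left(z \right)} = \frac{9}{-9 + z}$ ($o{\left(z \right)} = \frac{9}{z + 1 \left(-9\right)} = \frac{9}{z - 9} = \frac{9}{-9 + z}$)
$o{\left(-28 \right)} + 3142 = \frac{9}{-9 - 28} + 3142 = \frac{9}{-37} + 3142 = 9 \left(- \frac{1}{37}\right) + 3142 = - \frac{9}{37} + 3142 = \frac{116245}{37}$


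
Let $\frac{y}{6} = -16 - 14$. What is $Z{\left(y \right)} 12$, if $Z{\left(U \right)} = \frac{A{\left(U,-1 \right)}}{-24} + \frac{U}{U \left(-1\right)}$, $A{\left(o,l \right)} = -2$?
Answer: $-11$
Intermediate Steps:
$y = -180$ ($y = 6 \left(-16 - 14\right) = 6 \left(-30\right) = -180$)
$Z{\left(U \right)} = - \frac{11}{12}$ ($Z{\left(U \right)} = - \frac{2}{-24} + \frac{U}{U \left(-1\right)} = \left(-2\right) \left(- \frac{1}{24}\right) + \frac{U}{\left(-1\right) U} = \frac{1}{12} + U \left(- \frac{1}{U}\right) = \frac{1}{12} - 1 = - \frac{11}{12}$)
$Z{\left(y \right)} 12 = \left(- \frac{11}{12}\right) 12 = -11$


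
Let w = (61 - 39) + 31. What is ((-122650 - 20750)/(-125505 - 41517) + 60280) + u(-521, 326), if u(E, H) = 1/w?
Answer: 88936055617/1475361 ≈ 60281.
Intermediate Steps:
w = 53 (w = 22 + 31 = 53)
u(E, H) = 1/53
((-122650 - 20750)/(-125505 - 41517) + 60280) + u(-521, 326) = ((-122650 - 20750)/(-125505 - 41517) + 60280) + 1/53 = (-143400/(-167022) + 60280) + 1/53 = (-143400*(-1/167022) + 60280) + 1/53 = (23900/27837 + 60280) + 1/53 = 1678038260/27837 + 1/53 = 88936055617/1475361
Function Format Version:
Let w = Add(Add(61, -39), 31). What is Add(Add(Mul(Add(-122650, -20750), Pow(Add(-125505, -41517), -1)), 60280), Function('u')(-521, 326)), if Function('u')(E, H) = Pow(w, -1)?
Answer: Rational(88936055617, 1475361) ≈ 60281.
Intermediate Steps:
w = 53 (w = Add(22, 31) = 53)
Function('u')(E, H) = Rational(1, 53) (Function('u')(E, H) = Pow(53, -1) = Rational(1, 53))
Add(Add(Mul(Add(-122650, -20750), Pow(Add(-125505, -41517), -1)), 60280), Function('u')(-521, 326)) = Add(Add(Mul(Add(-122650, -20750), Pow(Add(-125505, -41517), -1)), 60280), Rational(1, 53)) = Add(Add(Mul(-143400, Pow(-167022, -1)), 60280), Rational(1, 53)) = Add(Add(Mul(-143400, Rational(-1, 167022)), 60280), Rational(1, 53)) = Add(Add(Rational(23900, 27837), 60280), Rational(1, 53)) = Add(Rational(1678038260, 27837), Rational(1, 53)) = Rational(88936055617, 1475361)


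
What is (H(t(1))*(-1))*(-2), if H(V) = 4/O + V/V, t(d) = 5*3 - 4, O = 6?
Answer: 10/3 ≈ 3.3333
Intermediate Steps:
t(d) = 11 (t(d) = 15 - 4 = 11)
H(V) = 5/3 (H(V) = 4/6 + V/V = 4*(⅙) + 1 = ⅔ + 1 = 5/3)
(H(t(1))*(-1))*(-2) = ((5/3)*(-1))*(-2) = -5/3*(-2) = 10/3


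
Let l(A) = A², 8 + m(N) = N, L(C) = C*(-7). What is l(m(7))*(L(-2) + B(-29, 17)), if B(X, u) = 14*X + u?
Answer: -375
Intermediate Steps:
L(C) = -7*C
m(N) = -8 + N
B(X, u) = u + 14*X
l(m(7))*(L(-2) + B(-29, 17)) = (-8 + 7)²*(-7*(-2) + (17 + 14*(-29))) = (-1)²*(14 + (17 - 406)) = 1*(14 - 389) = 1*(-375) = -375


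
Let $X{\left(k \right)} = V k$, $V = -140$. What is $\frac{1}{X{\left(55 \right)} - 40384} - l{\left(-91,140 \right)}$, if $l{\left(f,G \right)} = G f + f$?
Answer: $\frac{616965803}{48084} \approx 12831.0$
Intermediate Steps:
$l{\left(f,G \right)} = f + G f$
$X{\left(k \right)} = - 140 k$
$\frac{1}{X{\left(55 \right)} - 40384} - l{\left(-91,140 \right)} = \frac{1}{\left(-140\right) 55 - 40384} - - 91 \left(1 + 140\right) = \frac{1}{-7700 - 40384} - \left(-91\right) 141 = \frac{1}{-48084} - -12831 = - \frac{1}{48084} + 12831 = \frac{616965803}{48084}$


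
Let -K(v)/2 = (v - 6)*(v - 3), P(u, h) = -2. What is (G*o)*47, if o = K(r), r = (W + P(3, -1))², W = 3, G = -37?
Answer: 34780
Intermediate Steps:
r = 1 (r = (3 - 2)² = 1² = 1)
K(v) = -2*(-6 + v)*(-3 + v) (K(v) = -2*(v - 6)*(v - 3) = -2*(-6 + v)*(-3 + v))
o = -20 (o = -36 - 2*1² + 18*1 = -36 - 2*1 + 18 = -36 - 2 + 18 = -20)
(G*o)*47 = -37*(-20)*47 = 740*47 = 34780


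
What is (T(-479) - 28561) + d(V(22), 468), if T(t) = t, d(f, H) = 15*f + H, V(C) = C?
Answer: -28242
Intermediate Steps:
d(f, H) = H + 15*f
(T(-479) - 28561) + d(V(22), 468) = (-479 - 28561) + (468 + 15*22) = -29040 + (468 + 330) = -29040 + 798 = -28242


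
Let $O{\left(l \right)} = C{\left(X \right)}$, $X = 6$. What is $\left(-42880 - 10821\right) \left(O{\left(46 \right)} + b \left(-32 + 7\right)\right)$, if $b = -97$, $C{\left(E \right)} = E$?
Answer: $-130547131$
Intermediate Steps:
$O{\left(l \right)} = 6$
$\left(-42880 - 10821\right) \left(O{\left(46 \right)} + b \left(-32 + 7\right)\right) = \left(-42880 - 10821\right) \left(6 - 97 \left(-32 + 7\right)\right) = - 53701 \left(6 - -2425\right) = - 53701 \left(6 + 2425\right) = \left(-53701\right) 2431 = -130547131$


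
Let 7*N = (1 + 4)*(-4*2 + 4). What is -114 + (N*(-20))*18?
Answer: 6402/7 ≈ 914.57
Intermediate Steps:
N = -20/7 (N = ((1 + 4)*(-4*2 + 4))/7 = (5*(-8 + 4))/7 = (5*(-4))/7 = (1/7)*(-20) = -20/7 ≈ -2.8571)
-114 + (N*(-20))*18 = -114 - 20/7*(-20)*18 = -114 + (400/7)*18 = -114 + 7200/7 = 6402/7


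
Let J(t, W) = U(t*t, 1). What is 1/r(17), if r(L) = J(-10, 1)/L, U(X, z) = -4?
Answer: -17/4 ≈ -4.2500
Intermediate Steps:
J(t, W) = -4
r(L) = -4/L
1/r(17) = 1/(-4/17) = -17/4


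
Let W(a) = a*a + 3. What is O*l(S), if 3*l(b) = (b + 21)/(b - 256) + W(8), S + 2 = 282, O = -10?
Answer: -9545/36 ≈ -265.14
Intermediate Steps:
S = 280 (S = -2 + 282 = 280)
W(a) = 3 + a² (W(a) = a² + 3 = 3 + a²)
l(b) = 67/3 + (21 + b)/(3*(-256 + b)) (l(b) = ((b + 21)/(b - 256) + (3 + 8²))/3 = ((21 + b)/(-256 + b) + (3 + 64))/3 = ((21 + b)/(-256 + b) + 67)/3 = (67 + (21 + b)/(-256 + b))/3 = 67/3 + (21 + b)/(3*(-256 + b)))
O*l(S) = -10*(-17131 + 68*280)/(3*(-256 + 280)) = -10*(-17131 + 19040)/(3*24) = -10*1909/(3*24) = -10*1909/72 = -9545/36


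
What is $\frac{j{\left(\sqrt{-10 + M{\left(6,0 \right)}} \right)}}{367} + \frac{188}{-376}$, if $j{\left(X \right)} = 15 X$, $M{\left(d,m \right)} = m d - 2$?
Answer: $- \frac{1}{2} + \frac{30 i \sqrt{3}}{367} \approx -0.5 + 0.14158 i$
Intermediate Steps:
$M{\left(d,m \right)} = -2 + d m$ ($M{\left(d,m \right)} = d m - 2 = -2 + d m$)
$\frac{j{\left(\sqrt{-10 + M{\left(6,0 \right)}} \right)}}{367} + \frac{188}{-376} = \frac{15 \sqrt{-10 + \left(-2 + 6 \cdot 0\right)}}{367} + \frac{188}{-376} = 15 \sqrt{-10 + \left(-2 + 0\right)} \frac{1}{367} + 188 \left(- \frac{1}{376}\right) = 15 \sqrt{-10 - 2} \cdot \frac{1}{367} - \frac{1}{2} = 15 \sqrt{-12} \cdot \frac{1}{367} - \frac{1}{2} = 15 \cdot 2 i \sqrt{3} \cdot \frac{1}{367} - \frac{1}{2} = 30 i \sqrt{3} \cdot \frac{1}{367} - \frac{1}{2} = \frac{30 i \sqrt{3}}{367} - \frac{1}{2} = - \frac{1}{2} + \frac{30 i \sqrt{3}}{367}$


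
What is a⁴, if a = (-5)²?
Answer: 390625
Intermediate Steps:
a = 25
a⁴ = 25⁴ = 390625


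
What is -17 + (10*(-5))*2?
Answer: -117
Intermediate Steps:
-17 + (10*(-5))*2 = -17 - 50*2 = -17 - 100 = -117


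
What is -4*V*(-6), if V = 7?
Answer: 168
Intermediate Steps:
-4*V*(-6) = -4*7*(-6) = -28*(-6) = 168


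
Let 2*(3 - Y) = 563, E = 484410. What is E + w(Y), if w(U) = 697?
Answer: 485107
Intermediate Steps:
Y = -557/2 (Y = 3 - ½*563 = 3 - 563/2 = -557/2 ≈ -278.50)
E + w(Y) = 484410 + 697 = 485107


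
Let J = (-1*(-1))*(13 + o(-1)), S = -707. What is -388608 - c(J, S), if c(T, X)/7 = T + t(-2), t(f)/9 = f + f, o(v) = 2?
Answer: -388461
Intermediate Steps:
t(f) = 18*f (t(f) = 9*(f + f) = 9*(2*f) = 18*f)
J = 15 (J = (-1*(-1))*(13 + 2) = 1*15 = 15)
c(T, X) = -252 + 7*T (c(T, X) = 7*(T + 18*(-2)) = 7*(T - 36) = 7*(-36 + T) = -252 + 7*T)
-388608 - c(J, S) = -388608 - (-252 + 7*15) = -388608 - (-252 + 105) = -388608 - 1*(-147) = -388608 + 147 = -388461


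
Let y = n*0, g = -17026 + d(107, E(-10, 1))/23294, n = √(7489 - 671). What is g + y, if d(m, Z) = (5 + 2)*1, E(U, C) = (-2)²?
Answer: -396603637/23294 ≈ -17026.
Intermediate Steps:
n = √6818 ≈ 82.571
E(U, C) = 4
d(m, Z) = 7 (d(m, Z) = 7*1 = 7)
g = -396603637/23294 (g = -17026 + 7/23294 = -396603637/23294 ≈ -17026.)
y = 0 (y = √6818*0 = 0)
g + y = -396603637/23294 + 0 = -396603637/23294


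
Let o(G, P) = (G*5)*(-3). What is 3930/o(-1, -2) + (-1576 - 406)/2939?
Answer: 768036/2939 ≈ 261.33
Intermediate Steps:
o(G, P) = -15*G (o(G, P) = (5*G)*(-3) = -15*G)
3930/o(-1, -2) + (-1576 - 406)/2939 = 3930/((-15*(-1))) + (-1576 - 406)/2939 = 3930/15 - 1982*1/2939 = 3930*(1/15) - 1982/2939 = 262 - 1982/2939 = 768036/2939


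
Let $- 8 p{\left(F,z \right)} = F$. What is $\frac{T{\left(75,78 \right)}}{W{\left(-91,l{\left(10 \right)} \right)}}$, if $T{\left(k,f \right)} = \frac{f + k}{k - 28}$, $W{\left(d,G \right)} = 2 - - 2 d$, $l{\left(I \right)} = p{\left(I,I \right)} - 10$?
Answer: $- \frac{17}{940} \approx -0.018085$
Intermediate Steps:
$p{\left(F,z \right)} = - \frac{F}{8}$
$l{\left(I \right)} = -10 - \frac{I}{8}$ ($l{\left(I \right)} = - \frac{I}{8} - 10 = -10 - \frac{I}{8}$)
$W{\left(d,G \right)} = 2 + 2 d$
$T{\left(k,f \right)} = \frac{f + k}{-28 + k}$
$\frac{T{\left(75,78 \right)}}{W{\left(-91,l{\left(10 \right)} \right)}} = \frac{\frac{1}{-28 + 75} \left(78 + 75\right)}{2 + 2 \left(-91\right)} = \frac{\frac{1}{47} \cdot 153}{2 - 182} = \frac{\frac{1}{47} \cdot 153}{-180} = \frac{153}{47} \left(- \frac{1}{180}\right) = - \frac{17}{940}$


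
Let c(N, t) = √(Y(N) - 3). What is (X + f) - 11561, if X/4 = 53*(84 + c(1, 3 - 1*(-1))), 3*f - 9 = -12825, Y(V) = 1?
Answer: 1975 + 212*I*√2 ≈ 1975.0 + 299.81*I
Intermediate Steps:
c(N, t) = I*√2 (c(N, t) = √(1 - 3) = √(-2) = I*√2)
f = -4272 (f = 3 + (⅓)*(-12825) = 3 - 4275 = -4272)
X = 17808 + 212*I*√2 (X = 4*(53*(84 + I*√2)) = 4*(4452 + 53*I*√2) = 17808 + 212*I*√2 ≈ 17808.0 + 299.81*I)
(X + f) - 11561 = ((17808 + 212*I*√2) - 4272) - 11561 = (13536 + 212*I*√2) - 11561 = 1975 + 212*I*√2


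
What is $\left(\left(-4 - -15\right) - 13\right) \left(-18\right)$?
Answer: $36$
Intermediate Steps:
$\left(\left(-4 - -15\right) - 13\right) \left(-18\right) = \left(\left(-4 + 15\right) - 13\right) \left(-18\right) = \left(11 - 13\right) \left(-18\right) = \left(-2\right) \left(-18\right) = 36$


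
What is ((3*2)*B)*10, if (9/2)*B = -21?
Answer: -280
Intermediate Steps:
B = -14/3 (B = (2/9)*(-21) = -14/3 ≈ -4.6667)
((3*2)*B)*10 = ((3*2)*(-14/3))*10 = (6*(-14/3))*10 = -28*10 = -280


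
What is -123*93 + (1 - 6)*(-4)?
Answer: -11419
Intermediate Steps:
-123*93 + (1 - 6)*(-4) = -11439 - 5*(-4) = -11439 + 20 = -11419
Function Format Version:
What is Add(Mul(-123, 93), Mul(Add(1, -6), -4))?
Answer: -11419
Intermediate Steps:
Add(Mul(-123, 93), Mul(Add(1, -6), -4)) = Add(-11439, Mul(-5, -4)) = Add(-11439, 20) = -11419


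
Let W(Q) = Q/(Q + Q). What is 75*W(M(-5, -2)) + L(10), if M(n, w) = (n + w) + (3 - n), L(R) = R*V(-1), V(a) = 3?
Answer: 135/2 ≈ 67.500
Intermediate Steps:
L(R) = 3*R (L(R) = R*3 = 3*R)
M(n, w) = 3 + w
W(Q) = ½ (W(Q) = Q/((2*Q)) = (1/(2*Q))*Q = ½)
75*W(M(-5, -2)) + L(10) = 75*(½) + 3*10 = 75/2 + 30 = 135/2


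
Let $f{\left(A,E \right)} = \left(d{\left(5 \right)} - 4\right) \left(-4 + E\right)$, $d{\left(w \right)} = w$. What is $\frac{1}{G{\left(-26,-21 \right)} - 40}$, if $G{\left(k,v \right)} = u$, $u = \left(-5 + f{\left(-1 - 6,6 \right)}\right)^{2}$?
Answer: $- \frac{1}{31} \approx -0.032258$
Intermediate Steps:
$f{\left(A,E \right)} = -4 + E$ ($f{\left(A,E \right)} = \left(5 - 4\right) \left(-4 + E\right) = 1 \left(-4 + E\right) = -4 + E$)
$u = 9$ ($u = \left(-5 + \left(-4 + 6\right)\right)^{2} = \left(-5 + 2\right)^{2} = \left(-3\right)^{2} = 9$)
$G{\left(k,v \right)} = 9$
$\frac{1}{G{\left(-26,-21 \right)} - 40} = \frac{1}{9 - 40} = \frac{1}{-31} = - \frac{1}{31}$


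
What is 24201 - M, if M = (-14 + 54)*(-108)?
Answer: 28521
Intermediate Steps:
M = -4320 (M = 40*(-108) = -4320)
24201 - M = 24201 - 1*(-4320) = 24201 + 4320 = 28521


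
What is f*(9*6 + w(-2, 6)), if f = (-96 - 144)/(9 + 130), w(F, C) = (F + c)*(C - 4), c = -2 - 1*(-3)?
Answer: -12480/139 ≈ -89.784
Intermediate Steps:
c = 1 (c = -2 + 3 = 1)
w(F, C) = (1 + F)*(-4 + C) (w(F, C) = (F + 1)*(C - 4) = (1 + F)*(-4 + C))
f = -240/139 ≈ -1.7266
f*(9*6 + w(-2, 6)) = -240*(9*6 + (-4 + 6 - 4*(-2) + 6*(-2)))/139 = -240*(54 + (-4 + 6 + 8 - 12))/139 = -240*(54 - 2)/139 = -240/139*52 = -12480/139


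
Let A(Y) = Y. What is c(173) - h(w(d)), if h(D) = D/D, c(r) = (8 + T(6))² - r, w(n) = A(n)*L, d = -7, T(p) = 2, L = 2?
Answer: -74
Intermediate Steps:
w(n) = 2*n (w(n) = n*2 = 2*n)
c(r) = 100 - r (c(r) = (8 + 2)² - r = 10² - r = 100 - r)
h(D) = 1
c(173) - h(w(d)) = (100 - 1*173) - 1*1 = (100 - 173) - 1 = -73 - 1 = -74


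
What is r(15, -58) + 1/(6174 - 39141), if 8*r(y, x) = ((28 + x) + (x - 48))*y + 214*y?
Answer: 19285691/131868 ≈ 146.25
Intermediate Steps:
r(y, x) = 107*y/4 + y*(-20 + 2*x)/8 (r(y, x) = (((28 + x) + (x - 48))*y + 214*y)/8 = (((28 + x) + (-48 + x))*y + 214*y)/8 = ((-20 + 2*x)*y + 214*y)/8 = (y*(-20 + 2*x) + 214*y)/8 = (214*y + y*(-20 + 2*x))/8 = 107*y/4 + y*(-20 + 2*x)/8)
r(15, -58) + 1/(6174 - 39141) = (¼)*15*(97 - 58) + 1/(6174 - 39141) = (¼)*15*39 + 1/(-32967) = 585/4 - 1/32967 = 19285691/131868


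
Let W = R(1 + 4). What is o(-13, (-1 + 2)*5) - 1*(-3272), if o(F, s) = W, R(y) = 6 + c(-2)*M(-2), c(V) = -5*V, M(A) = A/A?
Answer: 3288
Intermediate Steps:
M(A) = 1
R(y) = 16 (R(y) = 6 - 5*(-2)*1 = 6 + 10*1 = 6 + 10 = 16)
W = 16
o(F, s) = 16
o(-13, (-1 + 2)*5) - 1*(-3272) = 16 - 1*(-3272) = 16 + 3272 = 3288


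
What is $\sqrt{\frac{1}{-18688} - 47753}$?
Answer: $\frac{i \sqrt{65145788745}}{1168} \approx 218.52 i$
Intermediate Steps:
$\sqrt{\frac{1}{-18688} - 47753} = \sqrt{- \frac{1}{18688} - 47753} = \sqrt{- \frac{892408065}{18688}} = \frac{i \sqrt{65145788745}}{1168}$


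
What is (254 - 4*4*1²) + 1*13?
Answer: 251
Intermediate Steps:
(254 - 4*4*1²) + 1*13 = (254 - 16*1) + 13 = (254 - 16) + 13 = 238 + 13 = 251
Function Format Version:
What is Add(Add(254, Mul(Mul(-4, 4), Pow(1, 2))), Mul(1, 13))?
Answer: 251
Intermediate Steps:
Add(Add(254, Mul(Mul(-4, 4), Pow(1, 2))), Mul(1, 13)) = Add(Add(254, Mul(-16, 1)), 13) = Add(Add(254, -16), 13) = Add(238, 13) = 251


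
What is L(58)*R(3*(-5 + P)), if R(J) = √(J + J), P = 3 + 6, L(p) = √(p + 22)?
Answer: 8*√30 ≈ 43.818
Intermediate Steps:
L(p) = √(22 + p)
P = 9
R(J) = √2*√J (R(J) = √(2*J) = √2*√J)
L(58)*R(3*(-5 + P)) = √(22 + 58)*(√2*√(3*(-5 + 9))) = √80*(√2*√(3*4)) = (4*√5)*(√2*√12) = (4*√5)*(√2*(2*√3)) = (4*√5)*(2*√6) = 8*√30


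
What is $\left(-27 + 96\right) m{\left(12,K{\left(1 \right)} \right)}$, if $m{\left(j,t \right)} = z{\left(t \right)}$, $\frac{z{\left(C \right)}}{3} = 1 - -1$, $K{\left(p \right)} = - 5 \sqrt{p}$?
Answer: $414$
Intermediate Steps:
$z{\left(C \right)} = 6$ ($z{\left(C \right)} = 3 \left(1 - -1\right) = 3 \left(1 + 1\right) = 3 \cdot 2 = 6$)
$m{\left(j,t \right)} = 6$
$\left(-27 + 96\right) m{\left(12,K{\left(1 \right)} \right)} = \left(-27 + 96\right) 6 = 69 \cdot 6 = 414$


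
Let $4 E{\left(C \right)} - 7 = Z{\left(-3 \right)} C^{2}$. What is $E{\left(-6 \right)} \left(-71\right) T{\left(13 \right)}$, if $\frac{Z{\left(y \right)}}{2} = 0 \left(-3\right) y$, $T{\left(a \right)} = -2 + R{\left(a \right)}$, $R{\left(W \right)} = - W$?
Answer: $\frac{7455}{4} \approx 1863.8$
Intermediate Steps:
$T{\left(a \right)} = -2 - a$
$Z{\left(y \right)} = 0$ ($Z{\left(y \right)} = 2 \cdot 0 \left(-3\right) y = 2 \cdot 0 y = 2 \cdot 0 = 0$)
$E{\left(C \right)} = \frac{7}{4}$ ($E{\left(C \right)} = \frac{7}{4} + \frac{0 C^{2}}{4} = \frac{7}{4} + \frac{1}{4} \cdot 0 = \frac{7}{4} + 0 = \frac{7}{4}$)
$E{\left(-6 \right)} \left(-71\right) T{\left(13 \right)} = \frac{7}{4} \left(-71\right) \left(-2 - 13\right) = - \frac{497 \left(-2 - 13\right)}{4} = \left(- \frac{497}{4}\right) \left(-15\right) = \frac{7455}{4}$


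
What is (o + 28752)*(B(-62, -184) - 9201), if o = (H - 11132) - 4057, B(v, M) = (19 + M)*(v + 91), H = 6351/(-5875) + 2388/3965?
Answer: -883720671271452/4658875 ≈ -1.8969e+8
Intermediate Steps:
H = -2230443/4658875 (H = 6351*(-1/5875) + 2388*(1/3965) = -6351/5875 + 2388/3965 = -2230443/4658875 ≈ -0.47875)
B(v, M) = (19 + M)*(91 + v)
o = -70765882818/4658875 (o = (-2230443/4658875 - 11132) - 4057 = -51864826943/4658875 - 4057 = -70765882818/4658875 ≈ -15189.)
(o + 28752)*(B(-62, -184) - 9201) = (-70765882818/4658875 + 28752)*((1729 + 19*(-62) + 91*(-184) - 184*(-62)) - 9201) = 63186091182*((1729 - 1178 - 16744 + 11408) - 9201)/4658875 = 63186091182*(-4785 - 9201)/4658875 = (63186091182/4658875)*(-13986) = -883720671271452/4658875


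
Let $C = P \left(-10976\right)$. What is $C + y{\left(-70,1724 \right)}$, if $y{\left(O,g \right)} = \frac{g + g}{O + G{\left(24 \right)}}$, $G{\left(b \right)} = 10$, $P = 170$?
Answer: $- \frac{27989662}{15} \approx -1.866 \cdot 10^{6}$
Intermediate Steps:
$y{\left(O,g \right)} = \frac{2 g}{10 + O}$ ($y{\left(O,g \right)} = \frac{g + g}{O + 10} = \frac{2 g}{10 + O}$)
$C = -1865920$ ($C = 170 \left(-10976\right) = -1865920$)
$C + y{\left(-70,1724 \right)} = -1865920 + 2 \cdot 1724 \frac{1}{10 - 70} = -1865920 + 2 \cdot 1724 \frac{1}{-60} = -1865920 + 2 \cdot 1724 \left(- \frac{1}{60}\right) = -1865920 - \frac{862}{15} = - \frac{27989662}{15}$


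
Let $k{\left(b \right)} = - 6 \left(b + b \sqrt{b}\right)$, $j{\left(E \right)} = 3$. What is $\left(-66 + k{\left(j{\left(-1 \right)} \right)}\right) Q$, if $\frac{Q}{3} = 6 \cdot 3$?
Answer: $-4536 - 972 \sqrt{3} \approx -6219.6$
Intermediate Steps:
$k{\left(b \right)} = - 6 b - 6 b^{\frac{3}{2}}$ ($k{\left(b \right)} = - 6 \left(b + b^{\frac{3}{2}}\right) = - 6 b - 6 b^{\frac{3}{2}}$)
$Q = 54$ ($Q = 3 \cdot 6 \cdot 3 = 3 \cdot 18 = 54$)
$\left(-66 + k{\left(j{\left(-1 \right)} \right)}\right) Q = \left(-66 - \left(18 + 6 \cdot 3^{\frac{3}{2}}\right)\right) 54 = \left(-66 - \left(18 + 6 \cdot 3 \sqrt{3}\right)\right) 54 = \left(-66 - \left(18 + 18 \sqrt{3}\right)\right) 54 = \left(-84 - 18 \sqrt{3}\right) 54 = -4536 - 972 \sqrt{3}$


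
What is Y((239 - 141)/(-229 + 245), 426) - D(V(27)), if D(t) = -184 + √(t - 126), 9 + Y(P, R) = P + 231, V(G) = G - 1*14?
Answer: 3297/8 - I*√113 ≈ 412.13 - 10.63*I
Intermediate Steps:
V(G) = -14 + G (V(G) = G - 14 = -14 + G)
Y(P, R) = 222 + P (Y(P, R) = -9 + (P + 231) = -9 + (231 + P) = 222 + P)
D(t) = -184 + √(-126 + t)
Y((239 - 141)/(-229 + 245), 426) - D(V(27)) = (222 + (239 - 141)/(-229 + 245)) - (-184 + √(-126 + (-14 + 27))) = (222 + 98/16) - (-184 + √(-126 + 13)) = (222 + 98*(1/16)) - (-184 + √(-113)) = (222 + 49/8) - (-184 + I*√113) = 1825/8 + (184 - I*√113) = 3297/8 - I*√113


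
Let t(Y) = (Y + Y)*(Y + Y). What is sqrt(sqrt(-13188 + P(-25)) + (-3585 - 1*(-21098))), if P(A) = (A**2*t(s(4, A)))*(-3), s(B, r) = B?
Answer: sqrt(17513 + 2*I*sqrt(33297)) ≈ 132.34 + 1.379*I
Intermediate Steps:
t(Y) = 4*Y**2 (t(Y) = (2*Y)*(2*Y) = 4*Y**2)
P(A) = -192*A**2 (P(A) = (A**2*(4*4**2))*(-3) = (A**2*(4*16))*(-3) = (A**2*64)*(-3) = (64*A**2)*(-3) = -192*A**2)
sqrt(sqrt(-13188 + P(-25)) + (-3585 - 1*(-21098))) = sqrt(sqrt(-13188 - 192*(-25)**2) + (-3585 - 1*(-21098))) = sqrt(sqrt(-13188 - 192*625) + (-3585 + 21098)) = sqrt(sqrt(-13188 - 120000) + 17513) = sqrt(sqrt(-133188) + 17513) = sqrt(2*I*sqrt(33297) + 17513) = sqrt(17513 + 2*I*sqrt(33297))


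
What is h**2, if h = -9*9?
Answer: 6561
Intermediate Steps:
h = -81
h**2 = (-81)**2 = 6561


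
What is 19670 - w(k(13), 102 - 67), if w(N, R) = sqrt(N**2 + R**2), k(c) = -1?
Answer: 19670 - sqrt(1226) ≈ 19635.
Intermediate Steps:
19670 - w(k(13), 102 - 67) = 19670 - sqrt((-1)**2 + (102 - 67)**2) = 19670 - sqrt(1 + 35**2) = 19670 - sqrt(1 + 1225) = 19670 - sqrt(1226)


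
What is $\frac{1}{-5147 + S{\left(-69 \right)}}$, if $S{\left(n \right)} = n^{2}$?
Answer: $- \frac{1}{386} \approx -0.0025907$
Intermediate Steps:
$\frac{1}{-5147 + S{\left(-69 \right)}} = \frac{1}{-5147 + \left(-69\right)^{2}} = \frac{1}{-5147 + 4761} = \frac{1}{-386} = - \frac{1}{386}$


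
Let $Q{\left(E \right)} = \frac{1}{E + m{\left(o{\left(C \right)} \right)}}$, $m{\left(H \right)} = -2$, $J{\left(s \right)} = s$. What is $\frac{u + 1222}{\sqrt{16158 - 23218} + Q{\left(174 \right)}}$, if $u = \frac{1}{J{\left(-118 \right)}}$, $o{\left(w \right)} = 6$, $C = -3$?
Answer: $\frac{12400770}{12322919419} - \frac{4265864880 i \sqrt{1765}}{12322919419} \approx 0.0010063 - 14.543 i$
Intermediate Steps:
$Q{\left(E \right)} = \frac{1}{-2 + E}$ ($Q{\left(E \right)} = \frac{1}{E - 2} = \frac{1}{-2 + E}$)
$u = - \frac{1}{118}$ ($u = \frac{1}{-118} = - \frac{1}{118} \approx -0.0084746$)
$\frac{u + 1222}{\sqrt{16158 - 23218} + Q{\left(174 \right)}} = \frac{- \frac{1}{118} + 1222}{\sqrt{16158 - 23218} + \frac{1}{-2 + 174}} = \frac{144195}{118 \left(\sqrt{-7060} + \frac{1}{172}\right)} = \frac{144195}{118 \left(2 i \sqrt{1765} + \frac{1}{172}\right)} = \frac{144195}{118 \left(\frac{1}{172} + 2 i \sqrt{1765}\right)}$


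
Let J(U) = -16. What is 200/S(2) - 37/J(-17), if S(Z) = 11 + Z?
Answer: 3681/208 ≈ 17.697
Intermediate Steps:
200/S(2) - 37/J(-17) = 200/(11 + 2) - 37/(-16) = 200/13 - 37*(-1/16) = 200*(1/13) + 37/16 = 200/13 + 37/16 = 3681/208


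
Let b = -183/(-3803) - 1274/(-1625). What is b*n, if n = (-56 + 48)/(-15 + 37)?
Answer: -1582276/5229125 ≈ -0.30259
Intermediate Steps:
n = -4/11 (n = -8/22 = -8*1/22 = -4/11 ≈ -0.36364)
b = 395569/475375 (b = -183*(-1/3803) - 1274*(-1/1625) = 183/3803 + 98/125 = 395569/475375 ≈ 0.83212)
b*n = (395569/475375)*(-4/11) = -1582276/5229125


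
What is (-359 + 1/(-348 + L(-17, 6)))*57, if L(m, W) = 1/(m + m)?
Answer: -242140617/11833 ≈ -20463.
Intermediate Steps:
L(m, W) = 1/(2*m)
(-359 + 1/(-348 + L(-17, 6)))*57 = (-359 + 1/(-348 + (½)/(-17)))*57 = (-359 + 1/(-348 + (½)*(-1/17)))*57 = (-359 + 1/(-348 - 1/34))*57 = (-359 + 1/(-11833/34))*57 = (-359 - 34/11833)*57 = -4248081/11833*57 = -242140617/11833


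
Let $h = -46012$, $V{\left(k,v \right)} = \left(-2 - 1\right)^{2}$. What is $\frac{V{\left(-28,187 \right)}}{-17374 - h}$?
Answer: $\frac{1}{3182} \approx 0.00031427$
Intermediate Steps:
$V{\left(k,v \right)} = 9$ ($V{\left(k,v \right)} = \left(-3\right)^{2} = 9$)
$\frac{V{\left(-28,187 \right)}}{-17374 - h} = \frac{9}{-17374 - -46012} = \frac{9}{-17374 + 46012} = \frac{9}{28638} = 9 \cdot \frac{1}{28638} = \frac{1}{3182}$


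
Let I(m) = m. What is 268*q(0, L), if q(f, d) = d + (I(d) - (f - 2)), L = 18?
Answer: 10184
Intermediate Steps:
q(f, d) = 2 - f + 2*d (q(f, d) = d + (d - (f - 2)) = d + (d - (-2 + f)) = d + (d + (2 - f)) = d + (2 + d - f) = 2 - f + 2*d)
268*q(0, L) = 268*(2 - 1*0 + 2*18) = 268*(2 + 0 + 36) = 268*38 = 10184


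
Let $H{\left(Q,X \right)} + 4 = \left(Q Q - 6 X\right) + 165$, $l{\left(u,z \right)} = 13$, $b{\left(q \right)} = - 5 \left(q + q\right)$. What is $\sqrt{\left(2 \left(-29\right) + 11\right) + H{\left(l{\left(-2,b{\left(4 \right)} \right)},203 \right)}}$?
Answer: $i \sqrt{935} \approx 30.578 i$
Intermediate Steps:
$b{\left(q \right)} = - 10 q$ ($b{\left(q \right)} = - 5 \cdot 2 q = - 10 q$)
$H{\left(Q,X \right)} = 161 + Q^{2} - 6 X$ ($H{\left(Q,X \right)} = -4 + \left(\left(Q Q - 6 X\right) + 165\right) = -4 + \left(\left(Q^{2} - 6 X\right) + 165\right) = -4 + \left(165 + Q^{2} - 6 X\right) = 161 + Q^{2} - 6 X$)
$\sqrt{\left(2 \left(-29\right) + 11\right) + H{\left(l{\left(-2,b{\left(4 \right)} \right)},203 \right)}} = \sqrt{\left(2 \left(-29\right) + 11\right) + \left(161 + 13^{2} - 1218\right)} = \sqrt{\left(-58 + 11\right) + \left(161 + 169 - 1218\right)} = \sqrt{-47 - 888} = \sqrt{-935} = i \sqrt{935}$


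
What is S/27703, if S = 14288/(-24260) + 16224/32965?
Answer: -3870484/1107747256135 ≈ -3.4940e-6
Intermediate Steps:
S = -3870484/39986545 (S = 14288*(-1/24260) + 16224*(1/32965) = -3572/6065 + 16224/32965 = -3870484/39986545 ≈ -0.096795)
S/27703 = -3870484/39986545/27703 = -3870484/39986545*1/27703 = -3870484/1107747256135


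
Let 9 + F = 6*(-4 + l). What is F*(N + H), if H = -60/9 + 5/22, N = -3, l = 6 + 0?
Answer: -623/22 ≈ -28.318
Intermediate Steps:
l = 6
F = 3 (F = -9 + 6*(-4 + 6) = -9 + 6*2 = -9 + 12 = 3)
H = -425/66 (H = -60*1/9 + 5*(1/22) = -20/3 + 5/22 = -425/66 ≈ -6.4394)
F*(N + H) = 3*(-3 - 425/66) = 3*(-623/66) = -623/22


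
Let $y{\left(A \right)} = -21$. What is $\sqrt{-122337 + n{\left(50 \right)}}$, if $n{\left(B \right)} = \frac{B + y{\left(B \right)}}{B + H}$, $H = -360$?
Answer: $\frac{i \sqrt{11756594690}}{310} \approx 349.77 i$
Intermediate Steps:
$n{\left(B \right)} = \frac{-21 + B}{-360 + B}$ ($n{\left(B \right)} = \frac{B - 21}{B - 360} = \frac{-21 + B}{-360 + B}$)
$\sqrt{-122337 + n{\left(50 \right)}} = \sqrt{-122337 + \frac{-21 + 50}{-360 + 50}} = \sqrt{-122337 + \frac{1}{-310} \cdot 29} = \sqrt{-122337 - \frac{29}{310}} = \sqrt{- \frac{37924499}{310}} = \frac{i \sqrt{11756594690}}{310}$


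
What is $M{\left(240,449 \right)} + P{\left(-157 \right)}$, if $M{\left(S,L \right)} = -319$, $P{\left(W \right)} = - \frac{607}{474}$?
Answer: $- \frac{151813}{474} \approx -320.28$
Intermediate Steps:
$P{\left(W \right)} = - \frac{607}{474}$ ($P{\left(W \right)} = \left(-607\right) \frac{1}{474} = - \frac{607}{474}$)
$M{\left(240,449 \right)} + P{\left(-157 \right)} = -319 - \frac{607}{474} = - \frac{151813}{474}$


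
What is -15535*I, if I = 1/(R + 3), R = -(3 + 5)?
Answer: 3107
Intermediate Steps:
R = -8 (R = -1*8 = -8)
I = -⅕ (I = 1/(-8 + 3) = 1/(-5) = -⅕ ≈ -0.20000)
-15535*I = -15535*(-⅕) = 3107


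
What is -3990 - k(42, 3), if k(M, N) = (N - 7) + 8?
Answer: -3994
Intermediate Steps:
k(M, N) = 1 + N (k(M, N) = (-7 + N) + 8 = 1 + N)
-3990 - k(42, 3) = -3990 - (1 + 3) = -3990 - 1*4 = -3990 - 4 = -3994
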